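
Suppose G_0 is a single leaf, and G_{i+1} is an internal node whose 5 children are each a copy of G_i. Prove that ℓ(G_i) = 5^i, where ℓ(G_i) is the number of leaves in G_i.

Base case: ℓ(G_0) = 1, and 5^0 = 1.
Assume ℓ(G_k) = 5^k.
Then ℓ(G_{k+1}) = 5·ℓ(G_k) = 5·5^k = 5^{k+1}.
By induction, ℓ(G_i) = 5^i for all i ≥ 0.

ℓ(G_i) = 5^i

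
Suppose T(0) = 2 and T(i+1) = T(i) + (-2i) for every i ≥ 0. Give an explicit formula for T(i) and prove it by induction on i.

Claim: T(i) = -i^2 + i + 2.

Base case: T(0) = 2, and -0^2 + 0 + 2 = 2.
Assume T(r) = -r^2 + r + 2.
Then T(r+1) = T(r) + (-2r) = (-r^2 + r + 2) + (-2r) = -r^2 − r + 2,
and -(r+1)^2 + (r+1) + 2 = -r^2 − r + 2.
This completes the inductive step, so T(i) = -i^2 + i + 2 for all i ≥ 0.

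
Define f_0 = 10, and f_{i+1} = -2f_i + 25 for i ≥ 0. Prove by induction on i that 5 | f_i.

Base case: f_0 = 10 = 5·2, so 5 | f_0.
Assume 5 | f_j, so f_j = 5t for some integer t.
Then f_{j+1} = -2f_j + 25 = -2·(5t) + 25 = 5(-2t + 5), so 5 | f_{j+1}.
Hence 5 | f_i for every i ≥ 0, by induction.

5 | f_i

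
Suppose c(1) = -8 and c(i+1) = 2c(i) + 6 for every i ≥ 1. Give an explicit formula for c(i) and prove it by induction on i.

Claim: c(i) = -2^i − 6.

Base case: c(1) = -8, and -2^1 − 6 = -2 − 6 = -8.
Assume c(j) = -2^j − 6 for some j ≥ 1.
Then c(j+1) = 2c(j) + 6 = 2·(-2^j − 6) + 6 = -2^{j+1} − 12 + 6 = -2^{j+1} − 6.
This completes the inductive step, so c(i) = -2^i − 6 for all i ≥ 1.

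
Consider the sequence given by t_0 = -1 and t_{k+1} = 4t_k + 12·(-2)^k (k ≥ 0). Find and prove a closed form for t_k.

Claim: t_k = 4^k − 2·(-2)^k.

Base case: t_0 = -1, and 4^0 − 2·(-2)^0 = 1 − 2 = -1.
Assume t_j = 4^j − 2·(-2)^j for some j ≥ 0.
Then t_{j+1} = 4t_j + 12·(-2)^j = 4·(4^j − 2·(-2)^j) + 12·(-2)^j = 4^{j+1} − 8·(-2)^j + 12·(-2)^j = 4^{j+1} + 4·(-2)^j = 4^{j+1} − 2·(-2)^{j+1}.
By induction, t_k = 4^k − 2·(-2)^k for all k ≥ 0.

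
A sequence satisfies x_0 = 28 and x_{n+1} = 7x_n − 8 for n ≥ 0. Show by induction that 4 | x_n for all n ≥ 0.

Base case: x_0 = 28 = 4·7, so 4 | x_0.
Assume 4 | x_m, so x_m = 4t for some integer t.
Then x_{m+1} = 7x_m − 8 = 7·(4t) − 8 = 4(7t − 2), so 4 | x_{m+1}.
Hence 4 | x_n for every n ≥ 0, by induction.

4 | x_n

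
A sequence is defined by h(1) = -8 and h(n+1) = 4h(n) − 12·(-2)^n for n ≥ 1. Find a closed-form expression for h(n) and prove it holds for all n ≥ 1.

Claim: h(n) = -4^n + 2·(-2)^n.

Base case: h(1) = -8, and -4^1 + 2·(-2)^1 = -4 − 4 = -8.
Assume h(m) = -4^m + 2·(-2)^m for some m ≥ 1.
Then h(m+1) = 4h(m) − 12·(-2)^m = 4·(-4^m + 2·(-2)^m) − 12·(-2)^m = -4^{m+1} + 8·(-2)^m − 12·(-2)^m = -4^{m+1} − 4·(-2)^m = -4^{m+1} + 2·(-2)^{m+1}.
This completes the inductive step, so h(n) = -4^n + 2·(-2)^n for all n ≥ 1.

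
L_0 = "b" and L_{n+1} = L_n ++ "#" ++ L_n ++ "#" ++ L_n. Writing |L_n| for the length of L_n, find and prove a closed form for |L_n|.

Claim: |L_n| = 2·3^n − 1.

Base case: |L_0| = 1, and 2·3^0 − 1 = 1.
Assume |L_m| = 2·3^m − 1.
Then |L_{m+1}| = 3|L_m| + 2 = 3(2·3^m − 1) + 2 = 2·3^{m+1} − 3 + 2 = 2·3^{m+1} − 1.
This completes the inductive step, so |L_n| = 2·3^n − 1 for all n ≥ 0.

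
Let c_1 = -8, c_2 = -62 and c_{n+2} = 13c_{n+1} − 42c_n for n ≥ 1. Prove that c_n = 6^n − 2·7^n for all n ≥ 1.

Base cases: c_1 = -8 and 6^1 − 2·7^1 = -8; c_2 = -62 and 6^2 − 2·7^2 = -62.
Assume c_j = 6^j − 2·7^j for all 1 ≤ j ≤ r, where r ≥ 2.
Then c_{r+1} = 13c_r − 42c_{r−1} = 13·(6^r − 2·7^r) − 42·(6^{r−1} − 2·7^{r−1}) = (13·6 − 42)6^{r−1} − 2·(13·7 − 42)7^{r−1} = 36·6^{r−1} − 98·7^{r−1} = 6^{r+1} − 2·7^{r+1}.
Hence c_n = 6^n − 2·7^n for every n ≥ 1, by strong induction.

c_n = 6^n − 2·7^n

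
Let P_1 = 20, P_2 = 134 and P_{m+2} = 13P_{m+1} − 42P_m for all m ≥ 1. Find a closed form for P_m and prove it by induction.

Claim: P_m = 2·7^m + 6^m.

Base cases: P_1 = 20 and 2·7^1 + 6^1 = 20; P_2 = 134 and 2·7^2 + 6^2 = 134.
Assume P_j = 2·7^j + 6^j for all 1 ≤ j ≤ k, where k ≥ 2.
Then P_{k+1} = 13P_k − 42P_{k−1} = 13·(2·7^k + 6^k) − 42·(2·7^{k−1} + 6^{k−1}) = 2·(13·7 − 42)7^{k−1} + (13·6 − 42)6^{k−1} = 98·7^{k−1} + 36·6^{k−1} = 2·7^{k+1} + 6^{k+1}.
So the formula holds for k+1, and by strong induction P_m = 2·7^m + 6^m for all m ≥ 1.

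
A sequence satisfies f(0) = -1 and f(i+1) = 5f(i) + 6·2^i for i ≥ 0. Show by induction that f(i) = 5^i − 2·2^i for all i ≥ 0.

Base case: f(0) = -1, and 5^0 − 2·2^0 = 1 − 2 = -1.
Assume f(r) = 5^r − 2·2^r for some r ≥ 0.
Then f(r+1) = 5f(r) + 6·2^r = 5·(5^r − 2·2^r) + 6·2^r = 5^{r+1} − 10·2^r + 6·2^r = 5^{r+1} − 4·2^r = 5^{r+1} − 2·2^{r+1}.
So the formula holds for r+1, and by induction f(i) = 5^i − 2·2^i for all i ≥ 0.

f(i) = 5^i − 2·2^i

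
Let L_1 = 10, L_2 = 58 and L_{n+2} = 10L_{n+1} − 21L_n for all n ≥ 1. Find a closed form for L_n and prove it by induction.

Claim: L_n = 3^n + 7^n.

Base cases: L_1 = 10 and 3^1 + 7^1 = 10; L_2 = 58 and 3^2 + 7^2 = 58.
Assume L_j = 3^j + 7^j for all 1 ≤ j ≤ k, where k ≥ 2.
Then L_{k+1} = 10L_k − 21L_{k−1} = 10·(3^k + 7^k) − 21·(3^{k−1} + 7^{k−1}) = (10·3 − 21)3^{k−1} + (10·7 − 21)7^{k−1} = 9·3^{k−1} + 49·7^{k−1} = 3^{k+1} + 7^{k+1}.
This completes the inductive step, so L_n = 3^n + 7^n for all n ≥ 1.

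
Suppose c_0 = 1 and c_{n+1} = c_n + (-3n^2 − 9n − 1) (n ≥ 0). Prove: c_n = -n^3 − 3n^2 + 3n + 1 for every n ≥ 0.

Base case: c_0 = 1, and -0^3 − 3·0^2 + 3·0 + 1 = 1.
Assume c_j = -j^3 − 3j^2 + 3j + 1.
Then c_{j+1} = c_j + (-3j^2 − 9j − 1) = (-j^3 − 3j^2 + 3j + 1) + (-3j^2 − 9j − 1) = -j^3 − 6j^2 − 6j,
and -(j+1)^3 − 3·(j+1)^2 + 3·(j+1) + 1 = -j^3 − 6j^2 − 6j.
Hence c_n = -n^3 − 3n^2 + 3n + 1 for every n ≥ 0, by induction.

c_n = -n^3 − 3n^2 + 3n + 1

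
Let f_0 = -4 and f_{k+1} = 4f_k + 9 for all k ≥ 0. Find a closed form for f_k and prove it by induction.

Claim: f_k = -4^k − 3.

Base case: f_0 = -4, and -4^0 − 3 = -1 − 3 = -4.
Assume f_j = -4^j − 3 for some j ≥ 0.
Then f_{j+1} = 4f_j + 9 = 4·(-4^j − 3) + 9 = -4^{j+1} − 12 + 9 = -4^{j+1} − 3.
By induction, f_k = -4^k − 3 for all k ≥ 0.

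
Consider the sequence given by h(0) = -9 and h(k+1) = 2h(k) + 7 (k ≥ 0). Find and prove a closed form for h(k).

Claim: h(k) = -2^{k+1} − 7.

Base case: h(0) = -9, and -2^{0+1} − 7 = -2 − 7 = -9.
Assume h(m) = -2^{m+1} − 7 for some m ≥ 0.
Then h(m+1) = 2h(m) + 7 = 2·(-2^{m+1} − 7) + 7 = -2^{m+2} − 14 + 7 = -2^{m+2} − 7.
This completes the inductive step, so h(k) = -2^{k+1} − 7 for all k ≥ 0.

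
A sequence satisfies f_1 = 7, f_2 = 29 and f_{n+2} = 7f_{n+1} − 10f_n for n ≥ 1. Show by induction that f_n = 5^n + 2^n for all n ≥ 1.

Base cases: f_1 = 7 and 5^1 + 2^1 = 7; f_2 = 29 and 5^2 + 2^2 = 29.
Assume f_j = 5^j + 2^j for all 1 ≤ j ≤ m, where m ≥ 2.
Then f_{m+1} = 7f_m − 10f_{m−1} = 7·(5^m + 2^m) − 10·(5^{m−1} + 2^{m−1}) = (7·5 − 10)5^{m−1} + (7·2 − 10)2^{m−1} = 25·5^{m−1} + 4·2^{m−1} = 5^{m+1} + 2^{m+1}.
This completes the inductive step, so f_n = 5^n + 2^n for all n ≥ 1.

f_n = 5^n + 2^n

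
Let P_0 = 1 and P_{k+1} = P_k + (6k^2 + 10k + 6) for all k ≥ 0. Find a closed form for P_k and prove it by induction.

Claim: P_k = 2k^3 + 2k^2 + 2k + 1.

Base case: P_0 = 1, and 2·0^3 + 2·0^2 + 2·0 + 1 = 1.
Assume P_j = 2j^3 + 2j^2 + 2j + 1.
Then P_{j+1} = P_j + (6j^2 + 10j + 6) = (2j^3 + 2j^2 + 2j + 1) + (6j^2 + 10j + 6) = 2j^3 + 8j^2 + 12j + 7,
and 2·(j+1)^3 + 2·(j+1)^2 + 2·(j+1) + 1 = 2j^3 + 8j^2 + 12j + 7.
This completes the inductive step, so P_k = 2k^3 + 2k^2 + 2k + 1 for all k ≥ 0.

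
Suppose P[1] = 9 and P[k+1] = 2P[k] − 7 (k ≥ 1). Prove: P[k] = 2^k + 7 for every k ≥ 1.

Base case: P[1] = 9, and 2^1 + 7 = 2 + 7 = 9.
Assume P[r] = 2^r + 7 for some r ≥ 1.
Then P[r+1] = 2P[r] − 7 = 2·(2^r + 7) − 7 = 2^{r+1} + 14 − 7 = 2^{r+1} + 7.
Hence P[k] = 2^k + 7 for every k ≥ 1, by induction.

P[k] = 2^k + 7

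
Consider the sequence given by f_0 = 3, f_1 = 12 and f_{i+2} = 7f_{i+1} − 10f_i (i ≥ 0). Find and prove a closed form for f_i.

Claim: f_i = 2^i + 2·5^i.

Base cases: f_0 = 3 and 2^0 + 2·5^0 = 3; f_1 = 12 and 2^1 + 2·5^1 = 12.
Assume f_j = 2^j + 2·5^j for all 0 ≤ j ≤ m, where m ≥ 1.
Then f_{m+1} = 7f_m − 10f_{m−1} = 7·(2^m + 2·5^m) − 10·(2^{m−1} + 2·5^{m−1}) = (7·2 − 10)2^{m−1} + 2·(7·5 − 10)5^{m−1} = 4·2^{m−1} + 50·5^{m−1} = 2^{m+1} + 2·5^{m+1}.
This completes the inductive step, so f_i = 2^i + 2·5^i for all i ≥ 0.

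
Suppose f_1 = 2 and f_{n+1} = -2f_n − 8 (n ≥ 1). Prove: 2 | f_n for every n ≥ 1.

Base case: f_1 = 2 = 2·1, so 2 | f_1.
Assume 2 | f_m, so f_m = 2t for some integer t.
Then f_{m+1} = -2f_m − 8 = -2·(2t) − 8 = 2(-2t − 4), so 2 | f_{m+1}.
So the property holds for m+1, and by induction 2 | f_n for all n ≥ 1.

2 | f_n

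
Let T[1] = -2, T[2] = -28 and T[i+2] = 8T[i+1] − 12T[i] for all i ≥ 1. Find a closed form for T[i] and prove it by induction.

Claim: T[i] = 2·2^i − 6^i.

Base cases: T[1] = -2 and 2·2^1 − 6^1 = -2; T[2] = -28 and 2·2^2 − 6^2 = -28.
Assume T[j] = 2·2^j − 6^j for all 1 ≤ j ≤ r, where r ≥ 2.
Then T[r+1] = 8T[r] − 12T[r−1] = 8·(2·2^r − 6^r) − 12·(2·2^{r−1} − 6^{r−1}) = 2·(8·2 − 12)2^{r−1} − (8·6 − 12)6^{r−1} = 8·2^{r−1} − 36·6^{r−1} = 2·2^{r+1} − 6^{r+1}.
So the formula holds for r+1, and by strong induction T[i] = 2·2^i − 6^i for all i ≥ 1.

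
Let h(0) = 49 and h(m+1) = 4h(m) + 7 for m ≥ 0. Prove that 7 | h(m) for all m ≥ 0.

Base case: h(0) = 49 = 7·7, so 7 | h(0).
Assume 7 | h(k), so h(k) = 7t for some integer t.
Then h(k+1) = 4h(k) + 7 = 4·(7t) + 7 = 7(4t + 1), so 7 | h(k+1).
This completes the inductive step, so 7 | h(m) for all m ≥ 0.

7 | h(m)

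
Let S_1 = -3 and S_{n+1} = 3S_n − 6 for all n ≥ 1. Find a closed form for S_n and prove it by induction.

Claim: S_n = -2·3^n + 3.

Base case: S_1 = -3, and -2·3^1 + 3 = -6 + 3 = -3.
Assume S_r = -2·3^r + 3 for some r ≥ 1.
Then S_{r+1} = 3S_r − 6 = 3·(-2·3^r + 3) − 6 = -6·3^r + 9 − 6 = -2·3^{r+1} + 3.
Hence S_n = -2·3^n + 3 for every n ≥ 1, by induction.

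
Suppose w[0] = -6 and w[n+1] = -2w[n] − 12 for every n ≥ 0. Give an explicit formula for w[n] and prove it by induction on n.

Claim: w[n] = -2·(-2)^n − 4.

Base case: w[0] = -6, and -2·(-2)^0 − 4 = -2 − 4 = -6.
Assume w[m] = -2·(-2)^m − 4 for some m ≥ 0.
Then w[m+1] = -2w[m] − 12 = -2·(-2·(-2)^m − 4) − 12 = 4·(-2)^m + 8 − 12 = -2·(-2)^{m+1} − 4.
Hence w[n] = -2·(-2)^n − 4 for every n ≥ 0, by induction.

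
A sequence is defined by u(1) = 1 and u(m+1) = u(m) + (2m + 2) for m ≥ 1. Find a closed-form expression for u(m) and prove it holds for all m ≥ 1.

Claim: u(m) = m^2 + m − 1.

Base case: u(1) = 1, and 1^2 + 1 − 1 = 1.
Assume u(k) = k^2 + k − 1.
Then u(k+1) = u(k) + (2k + 2) = (k^2 + k − 1) + (2k + 2) = k^2 + 3k + 1,
and (k+1)^2 + (k+1) − 1 = k^2 + 3k + 1.
Hence u(m) = m^2 + m − 1 for every m ≥ 1, by induction.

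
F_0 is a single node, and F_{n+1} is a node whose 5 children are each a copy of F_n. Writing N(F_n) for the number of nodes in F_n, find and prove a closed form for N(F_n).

Claim: N(F_n) = (5^{n+1} − 1)/4.

Base case: N(F_0) = 1, and (5^{0+1} − 1)/4 = 1.
Assume N(F_j) = (5^{j+1} − 1)/4.
Then N(F_{j+1}) = 1 + 5N(F_j) = 1 + 5·(5^{j+1} − 1)/4 = 1 + (5^{j+2} − 5)/4 = (4 + 5^{j+2} − 5)/4 = (5^{j+2} − 1)/4.
Hence N(F_n) = (5^{n+1} − 1)/4 for every n ≥ 0, by induction.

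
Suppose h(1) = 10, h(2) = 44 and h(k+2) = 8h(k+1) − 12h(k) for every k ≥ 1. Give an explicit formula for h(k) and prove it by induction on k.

Claim: h(k) = 6^k + 2·2^k.

Base cases: h(1) = 10 and 6^1 + 2·2^1 = 10; h(2) = 44 and 6^2 + 2·2^2 = 44.
Assume h(j) = 6^j + 2·2^j for all 1 ≤ j ≤ m, where m ≥ 2.
Then h(m+1) = 8h(m) − 12h(m−1) = 8·(6^m + 2·2^m) − 12·(6^{m−1} + 2·2^{m−1}) = (8·6 − 12)6^{m−1} + 2·(8·2 − 12)2^{m−1} = 36·6^{m−1} + 8·2^{m−1} = 6^{m+1} + 2·2^{m+1}.
So the formula holds for m+1, and by strong induction h(k) = 6^k + 2·2^k for all k ≥ 1.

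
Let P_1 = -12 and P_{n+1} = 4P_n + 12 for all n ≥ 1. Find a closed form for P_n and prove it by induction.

Claim: P_n = -2·4^n − 4.

Base case: P_1 = -12, and -2·4^1 − 4 = -8 − 4 = -12.
Assume P_m = -2·4^m − 4 for some m ≥ 1.
Then P_{m+1} = 4P_m + 12 = 4·(-2·4^m − 4) + 12 = -8·4^m − 16 + 12 = -2·4^{m+1} − 4.
So the formula holds for m+1, and by induction P_n = -2·4^n − 4 for all n ≥ 1.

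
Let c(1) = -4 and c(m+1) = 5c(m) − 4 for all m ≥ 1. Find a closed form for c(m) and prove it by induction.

Claim: c(m) = -5^m + 1.

Base case: c(1) = -4, and -5^1 + 1 = -5 + 1 = -4.
Assume c(r) = -5^r + 1 for some r ≥ 1.
Then c(r+1) = 5c(r) − 4 = 5·(-5^r + 1) − 4 = -5^{r+1} + 5 − 4 = -5^{r+1} + 1.
This completes the inductive step, so c(m) = -5^m + 1 for all m ≥ 1.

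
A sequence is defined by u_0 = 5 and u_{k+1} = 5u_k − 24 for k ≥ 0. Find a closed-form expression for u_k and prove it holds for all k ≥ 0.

Claim: u_k = -5^k + 6.

Base case: u_0 = 5, and -5^0 + 6 = -1 + 6 = 5.
Assume u_m = -5^m + 6 for some m ≥ 0.
Then u_{m+1} = 5u_m − 24 = 5·(-5^m + 6) − 24 = -5^{m+1} + 30 − 24 = -5^{m+1} + 6.
Hence u_k = -5^k + 6 for every k ≥ 0, by induction.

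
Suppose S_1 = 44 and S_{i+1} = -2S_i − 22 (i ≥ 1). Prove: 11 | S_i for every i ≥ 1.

Base case: S_1 = 44 = 11·4, so 11 | S_1.
Assume 11 | S_r, so S_r = 11t for some integer t.
Then S_{r+1} = -2S_r − 22 = -2·(11t) − 22 = 11(-2t − 2), so 11 | S_{r+1}.
Hence 11 | S_i for every i ≥ 1, by induction.

11 | S_i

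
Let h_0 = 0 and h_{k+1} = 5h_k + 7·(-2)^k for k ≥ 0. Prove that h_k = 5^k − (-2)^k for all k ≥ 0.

Base case: h_0 = 0, and 5^0 − (-2)^0 = 1 − 1 = 0.
Assume h_m = 5^m − (-2)^m for some m ≥ 0.
Then h_{m+1} = 5h_m + 7·(-2)^m = 5·(5^m − (-2)^m) + 7·(-2)^m = 5^{m+1} − 5·(-2)^m + 7·(-2)^m = 5^{m+1} + 2·(-2)^m = 5^{m+1} − (-2)^{m+1}.
Hence h_k = 5^k − (-2)^k for every k ≥ 0, by induction.

h_k = 5^k − (-2)^k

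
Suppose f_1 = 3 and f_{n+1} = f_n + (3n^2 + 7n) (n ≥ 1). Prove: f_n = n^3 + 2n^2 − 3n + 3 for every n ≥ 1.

Base case: f_1 = 3, and 1^3 + 2·1^2 − 3·1 + 3 = 3.
Assume f_r = r^3 + 2r^2 − 3r + 3.
Then f_{r+1} = f_r + (3r^2 + 7r) = (r^3 + 2r^2 − 3r + 3) + (3r^2 + 7r) = r^3 + 5r^2 + 4r + 3,
and (r+1)^3 + 2·(r+1)^2 − 3·(r+1) + 3 = r^3 + 5r^2 + 4r + 3.
Hence f_n = n^3 + 2n^2 − 3n + 3 for every n ≥ 1, by induction.

f_n = n^3 + 2n^2 − 3n + 3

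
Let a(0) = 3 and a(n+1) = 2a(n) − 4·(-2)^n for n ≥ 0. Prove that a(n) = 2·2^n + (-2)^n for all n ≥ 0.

Base case: a(0) = 3, and 2·2^0 + (-2)^0 = 2 + 1 = 3.
Assume a(r) = 2·2^r + (-2)^r for some r ≥ 0.
Then a(r+1) = 2a(r) − 4·(-2)^r = 2·(2·2^r + (-2)^r) − 4·(-2)^r = 2·2^{r+1} + 2·(-2)^r − 4·(-2)^r = 2·2^{r+1} − 2·(-2)^r = 2·2^{r+1} + (-2)^{r+1}.
By induction, a(n) = 2·2^n + (-2)^n for all n ≥ 0.

a(n) = 2·2^n + (-2)^n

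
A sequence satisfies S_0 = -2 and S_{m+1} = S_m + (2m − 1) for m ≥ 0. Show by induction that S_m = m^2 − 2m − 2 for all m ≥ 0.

Base case: S_0 = -2, and 0^2 − 2·0 − 2 = -2.
Assume S_r = r^2 − 2r − 2.
Then S_{r+1} = S_r + (2r − 1) = (r^2 − 2r − 2) + (2r − 1) = r^2 − 3,
and (r+1)^2 − 2·(r+1) − 2 = r^2 − 3.
By induction, S_m = m^2 − 2m − 2 for all m ≥ 0.

S_m = m^2 − 2m − 2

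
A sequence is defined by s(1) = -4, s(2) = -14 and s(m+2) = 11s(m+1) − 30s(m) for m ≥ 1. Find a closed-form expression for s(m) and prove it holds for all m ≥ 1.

Claim: s(m) = 6^m − 2·5^m.

Base cases: s(1) = -4 and 6^1 − 2·5^1 = -4; s(2) = -14 and 6^2 − 2·5^2 = -14.
Assume s(j) = 6^j − 2·5^j for all 1 ≤ j ≤ k, where k ≥ 2.
Then s(k+1) = 11s(k) − 30s(k−1) = 11·(6^k − 2·5^k) − 30·(6^{k−1} − 2·5^{k−1}) = (11·6 − 30)6^{k−1} − 2·(11·5 − 30)5^{k−1} = 36·6^{k−1} − 50·5^{k−1} = 6^{k+1} − 2·5^{k+1}.
So the formula holds for k+1, and by strong induction s(m) = 6^m − 2·5^m for all m ≥ 1.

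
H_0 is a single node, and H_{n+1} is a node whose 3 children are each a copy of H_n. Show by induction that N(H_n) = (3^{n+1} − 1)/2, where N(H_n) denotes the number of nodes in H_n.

Base case: N(H_0) = 1, and (3^{0+1} − 1)/2 = 1.
Assume N(H_m) = (3^{m+1} − 1)/2.
Then N(H_{m+1}) = 1 + 3N(H_m) = 1 + 3·(3^{m+1} − 1)/2 = 1 + (3^{m+2} − 3)/2 = (2 + 3^{m+2} − 3)/2 = (3^{m+2} − 1)/2.
So the formula holds for m+1, and by induction N(H_n) = (3^{n+1} − 1)/2 for all n ≥ 0.

N(H_n) = (3^{n+1} − 1)/2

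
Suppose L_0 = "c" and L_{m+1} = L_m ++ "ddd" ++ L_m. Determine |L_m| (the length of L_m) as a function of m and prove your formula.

Claim: |L_m| = 2^{m+2} − 3.

Base case: |L_0| = 1, and 2^{0+2} − 3 = 1.
Assume |L_r| = 2^{r+2} − 3.
Then |L_{r+1}| = |L_r| + 3 + |L_r| = 2|L_r| + 3 = 2(2^{r+2} − 3) + 3 = 2^{r+3} − 6 + 3 = 2^{r+3} − 3.
Hence |L_m| = 2^{m+2} − 3 for every m ≥ 0, by induction.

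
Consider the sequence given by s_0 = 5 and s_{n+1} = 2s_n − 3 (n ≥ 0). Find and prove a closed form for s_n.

Claim: s_n = 2^{n+1} + 3.

Base case: s_0 = 5, and 2^{0+1} + 3 = 2 + 3 = 5.
Assume s_m = 2^{m+1} + 3 for some m ≥ 0.
Then s_{m+1} = 2s_m − 3 = 2·(2^{m+1} + 3) − 3 = 2^{m+2} + 6 − 3 = 2^{m+2} + 3.
This completes the inductive step, so s_n = 2^{n+1} + 3 for all n ≥ 0.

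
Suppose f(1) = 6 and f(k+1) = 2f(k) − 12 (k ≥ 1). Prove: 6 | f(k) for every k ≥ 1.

Base case: f(1) = 6 = 6·1, so 6 | f(1).
Assume 6 | f(r), so f(r) = 6t for some integer t.
Then f(r+1) = 2f(r) − 12 = 2·(6t) − 12 = 6(2t − 2), so 6 | f(r+1).
So the property holds for r+1, and by induction 6 | f(k) for all k ≥ 1.

6 | f(k)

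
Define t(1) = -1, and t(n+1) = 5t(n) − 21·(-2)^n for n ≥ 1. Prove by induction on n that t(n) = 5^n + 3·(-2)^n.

Base case: t(1) = -1, and 5^1 + 3·(-2)^1 = 5 − 6 = -1.
Assume t(j) = 5^j + 3·(-2)^j for some j ≥ 1.
Then t(j+1) = 5t(j) − 21·(-2)^j = 5·(5^j + 3·(-2)^j) − 21·(-2)^j = 5^{j+1} + 15·(-2)^j − 21·(-2)^j = 5^{j+1} − 6·(-2)^j = 5^{j+1} + 3·(-2)^{j+1}.
Hence t(n) = 5^n + 3·(-2)^n for every n ≥ 1, by induction.

t(n) = 5^n + 3·(-2)^n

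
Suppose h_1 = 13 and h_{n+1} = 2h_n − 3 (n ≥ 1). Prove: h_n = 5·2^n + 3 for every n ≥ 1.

Base case: h_1 = 13, and 5·2^1 + 3 = 10 + 3 = 13.
Assume h_m = 5·2^m + 3 for some m ≥ 1.
Then h_{m+1} = 2h_m − 3 = 2·(5·2^m + 3) − 3 = 10·2^m + 6 − 3 = 5·2^{m+1} + 3.
Hence h_n = 5·2^n + 3 for every n ≥ 1, by induction.

h_n = 5·2^n + 3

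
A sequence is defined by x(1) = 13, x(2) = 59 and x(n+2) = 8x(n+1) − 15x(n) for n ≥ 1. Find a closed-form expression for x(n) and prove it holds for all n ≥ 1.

Claim: x(n) = 2·5^n + 3^n.

Base cases: x(1) = 13 and 2·5^1 + 3^1 = 13; x(2) = 59 and 2·5^2 + 3^2 = 59.
Assume x(j) = 2·5^j + 3^j for all 1 ≤ j ≤ k, where k ≥ 2.
Then x(k+1) = 8x(k) − 15x(k−1) = 8·(2·5^k + 3^k) − 15·(2·5^{k−1} + 3^{k−1}) = 2·(8·5 − 15)5^{k−1} + (8·3 − 15)3^{k−1} = 50·5^{k−1} + 9·3^{k−1} = 2·5^{k+1} + 3^{k+1}.
This completes the inductive step, so x(n) = 2·5^n + 3^n for all n ≥ 1.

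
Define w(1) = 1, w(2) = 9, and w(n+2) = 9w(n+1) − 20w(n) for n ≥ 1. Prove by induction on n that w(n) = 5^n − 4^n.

Base cases: w(1) = 1 and 5^1 − 4^1 = 1; w(2) = 9 and 5^2 − 4^2 = 9.
Assume w(j) = 5^j − 4^j for all 1 ≤ j ≤ m, where m ≥ 2.
Then w(m+1) = 9w(m) − 20w(m−1) = 9·(5^m − 4^m) − 20·(5^{m−1} − 4^{m−1}) = (9·5 − 20)5^{m−1} − (9·4 − 20)4^{m−1} = 25·5^{m−1} − 16·4^{m−1} = 5^{m+1} − 4^{m+1}.
So the formula holds for m+1, and by strong induction w(n) = 5^n − 4^n for all n ≥ 1.

w(n) = 5^n − 4^n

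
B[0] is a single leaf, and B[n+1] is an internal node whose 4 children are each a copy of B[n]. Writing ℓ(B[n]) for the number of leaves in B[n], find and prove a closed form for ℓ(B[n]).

Claim: ℓ(B[n]) = 4^n.

Base case: ℓ(B[0]) = 1, and 4^0 = 1.
Assume ℓ(B[j]) = 4^j.
Then ℓ(B[j+1]) = 4·ℓ(B[j]) = 4·4^j = 4^{j+1}.
By induction, ℓ(B[n]) = 4^n for all n ≥ 0.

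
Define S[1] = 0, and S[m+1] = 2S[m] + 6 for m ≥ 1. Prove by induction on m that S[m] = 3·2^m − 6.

Base case: S[1] = 0, and 3·2^1 − 6 = 6 − 6 = 0.
Assume S[k] = 3·2^k − 6 for some k ≥ 1.
Then S[k+1] = 2S[k] + 6 = 2·(3·2^k − 6) + 6 = 6·2^k − 12 + 6 = 3·2^{k+1} − 6.
Hence S[m] = 3·2^m − 6 for every m ≥ 1, by induction.

S[m] = 3·2^m − 6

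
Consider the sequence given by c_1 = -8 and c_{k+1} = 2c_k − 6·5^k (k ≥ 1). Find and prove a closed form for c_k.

Claim: c_k = 2^k − 2·5^k.

Base case: c_1 = -8, and 2^1 − 2·5^1 = 2 − 10 = -8.
Assume c_r = 2^r − 2·5^r for some r ≥ 1.
Then c_{r+1} = 2c_r − 6·5^r = 2·(2^r − 2·5^r) − 6·5^r = 2^{r+1} − 4·5^r − 6·5^r = 2^{r+1} − 10·5^r = 2^{r+1} − 2·5^{r+1}.
So the formula holds for r+1, and by induction c_k = 2^k − 2·5^k for all k ≥ 1.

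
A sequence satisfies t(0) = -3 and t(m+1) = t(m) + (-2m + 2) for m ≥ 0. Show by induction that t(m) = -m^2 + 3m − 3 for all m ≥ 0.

Base case: t(0) = -3, and -0^2 + 3·0 − 3 = -3.
Assume t(r) = -r^2 + 3r − 3.
Then t(r+1) = t(r) + (-2r + 2) = (-r^2 + 3r − 3) + (-2r + 2) = -r^2 + r − 1,
and -(r+1)^2 + 3·(r+1) − 3 = -r^2 + r − 1.
This completes the inductive step, so t(m) = -m^2 + 3m − 3 for all m ≥ 0.

t(m) = -m^2 + 3m − 3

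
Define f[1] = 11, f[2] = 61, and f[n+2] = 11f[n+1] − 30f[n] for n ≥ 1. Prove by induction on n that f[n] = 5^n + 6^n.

Base cases: f[1] = 11 and 5^1 + 6^1 = 11; f[2] = 61 and 5^2 + 6^2 = 61.
Assume f[j] = 5^j + 6^j for all 1 ≤ j ≤ k, where k ≥ 2.
Then f[k+1] = 11f[k] − 30f[k−1] = 11·(5^k + 6^k) − 30·(5^{k−1} + 6^{k−1}) = (11·5 − 30)5^{k−1} + (11·6 − 30)6^{k−1} = 25·5^{k−1} + 36·6^{k−1} = 5^{k+1} + 6^{k+1}.
Hence f[n] = 5^n + 6^n for every n ≥ 1, by strong induction.

f[n] = 5^n + 6^n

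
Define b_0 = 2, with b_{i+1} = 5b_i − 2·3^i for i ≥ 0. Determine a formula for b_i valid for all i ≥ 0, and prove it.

Claim: b_i = 5^i + 3^i.

Base case: b_0 = 2, and 5^0 + 3^0 = 1 + 1 = 2.
Assume b_r = 5^r + 3^r for some r ≥ 0.
Then b_{r+1} = 5b_r − 2·3^r = 5·(5^r + 3^r) − 2·3^r = 5^{r+1} + 5·3^r − 2·3^r = 5^{r+1} + 3·3^r = 5^{r+1} + 3^{r+1}.
So the formula holds for r+1, and by induction b_i = 5^i + 3^i for all i ≥ 0.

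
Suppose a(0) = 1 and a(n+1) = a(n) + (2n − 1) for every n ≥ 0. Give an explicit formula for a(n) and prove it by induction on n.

Claim: a(n) = n^2 − 2n + 1.

Base case: a(0) = 1, and 0^2 − 2·0 + 1 = 1.
Assume a(j) = j^2 − 2j + 1.
Then a(j+1) = a(j) + (2j − 1) = (j^2 − 2j + 1) + (2j − 1) = j^2,
and (j+1)^2 − 2·(j+1) + 1 = j^2.
Hence a(n) = n^2 − 2n + 1 for every n ≥ 0, by induction.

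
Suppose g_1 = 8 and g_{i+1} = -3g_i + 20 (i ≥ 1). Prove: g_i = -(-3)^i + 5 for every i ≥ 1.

Base case: g_1 = 8, and -(-3)^1 + 5 = 3 + 5 = 8.
Assume g_k = -(-3)^k + 5 for some k ≥ 1.
Then g_{k+1} = -3g_k + 20 = -3·(-(-3)^k + 5) + 20 = 3·(-3)^k − 15 + 20 = -(-3)^{k+1} + 5.
So the formula holds for k+1, and by induction g_i = -(-3)^i + 5 for all i ≥ 1.

g_i = -(-3)^i + 5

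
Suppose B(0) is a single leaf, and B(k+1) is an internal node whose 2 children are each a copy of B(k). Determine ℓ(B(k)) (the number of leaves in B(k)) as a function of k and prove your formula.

Claim: ℓ(B(k)) = 2^k.

Base case: ℓ(B(0)) = 1, and 2^0 = 1.
Assume ℓ(B(m)) = 2^m.
Then ℓ(B(m+1)) = 2·ℓ(B(m)) = 2·2^m = 2^{m+1}.
Hence ℓ(B(k)) = 2^k for every k ≥ 0, by induction.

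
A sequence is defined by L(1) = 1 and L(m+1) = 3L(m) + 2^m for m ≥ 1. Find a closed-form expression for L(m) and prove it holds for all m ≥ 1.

Claim: L(m) = 3^m − 2^m.

Base case: L(1) = 1, and 3^1 − 2^1 = 3 − 2 = 1.
Assume L(j) = 3^j − 2^j for some j ≥ 1.
Then L(j+1) = 3L(j) + 2^j = 3·(3^j − 2^j) + 2^j = 3^{j+1} − 3·2^j + 2^j = 3^{j+1} − 2·2^j = 3^{j+1} − 2^{j+1}.
By induction, L(m) = 3^m − 2^m for all m ≥ 1.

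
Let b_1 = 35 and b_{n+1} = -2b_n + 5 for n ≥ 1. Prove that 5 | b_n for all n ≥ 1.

Base case: b_1 = 35 = 5·7, so 5 | b_1.
Assume 5 | b_m, so b_m = 5t for some integer t.
Then b_{m+1} = -2b_m + 5 = -2·(5t) + 5 = 5(-2t + 1), so 5 | b_{m+1}.
By induction, 5 | b_n for all n ≥ 1.

5 | b_n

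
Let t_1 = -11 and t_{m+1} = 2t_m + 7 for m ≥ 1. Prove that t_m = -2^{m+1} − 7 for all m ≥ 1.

Base case: t_1 = -11, and -2^{1+1} − 7 = -4 − 7 = -11.
Assume t_k = -2^{k+1} − 7 for some k ≥ 1.
Then t_{k+1} = 2t_k + 7 = 2·(-2^{k+1} − 7) + 7 = -2^{k+2} − 14 + 7 = -2^{k+2} − 7.
By induction, t_m = -2^{m+1} − 7 for all m ≥ 1.

t_m = -2^{m+1} − 7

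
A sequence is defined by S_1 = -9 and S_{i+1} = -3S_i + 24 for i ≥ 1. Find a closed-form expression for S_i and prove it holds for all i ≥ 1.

Claim: S_i = 5·(-3)^i + 6.

Base case: S_1 = -9, and 5·(-3)^1 + 6 = -15 + 6 = -9.
Assume S_m = 5·(-3)^m + 6 for some m ≥ 1.
Then S_{m+1} = -3S_m + 24 = -3·(5·(-3)^m + 6) + 24 = -15·(-3)^m − 18 + 24 = 5·(-3)^{m+1} + 6.
Hence S_i = 5·(-3)^i + 6 for every i ≥ 1, by induction.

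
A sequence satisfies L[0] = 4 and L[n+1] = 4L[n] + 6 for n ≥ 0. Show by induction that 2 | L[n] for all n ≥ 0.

Base case: L[0] = 4 = 2·2, so 2 | L[0].
Assume 2 | L[k], so L[k] = 2t for some integer t.
Then L[k+1] = 4L[k] + 6 = 4·(2t) + 6 = 2(4t + 3), so 2 | L[k+1].
This completes the inductive step, so 2 | L[n] for all n ≥ 0.

2 | L[n]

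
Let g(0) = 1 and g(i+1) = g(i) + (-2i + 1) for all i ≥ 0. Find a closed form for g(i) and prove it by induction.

Claim: g(i) = -i^2 + 2i + 1.

Base case: g(0) = 1, and -0^2 + 2·0 + 1 = 1.
Assume g(m) = -m^2 + 2m + 1.
Then g(m+1) = g(m) + (-2m + 1) = (-m^2 + 2m + 1) + (-2m + 1) = -m^2 + 2,
and -(m+1)^2 + 2·(m+1) + 1 = -m^2 + 2.
Hence g(i) = -i^2 + 2i + 1 for every i ≥ 0, by induction.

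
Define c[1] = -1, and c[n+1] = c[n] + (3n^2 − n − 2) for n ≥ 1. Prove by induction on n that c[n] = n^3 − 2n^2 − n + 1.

Base case: c[1] = -1, and 1^3 − 2·1^2 − 1 + 1 = -1.
Assume c[m] = m^3 − 2m^2 − m + 1.
Then c[m+1] = c[m] + (3m^2 − m − 2) = (m^3 − 2m^2 − m + 1) + (3m^2 − m − 2) = m^3 + m^2 − 2m − 1,
and (m+1)^3 − 2·(m+1)^2 − (m+1) + 1 = m^3 + m^2 − 2m − 1.
Hence c[n] = n^3 − 2n^2 − n + 1 for every n ≥ 1, by induction.

c[n] = n^3 − 2n^2 − n + 1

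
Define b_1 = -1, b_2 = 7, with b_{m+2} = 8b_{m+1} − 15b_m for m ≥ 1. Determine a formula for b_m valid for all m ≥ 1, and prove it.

Claim: b_m = 5^m − 2·3^m.

Base cases: b_1 = -1 and 5^1 − 2·3^1 = -1; b_2 = 7 and 5^2 − 2·3^2 = 7.
Assume b_i = 5^i − 2·3^i for all 1 ≤ i ≤ j, where j ≥ 2.
Then b_{j+1} = 8b_j − 15b_{j−1} = 8·(5^j − 2·3^j) − 15·(5^{j−1} − 2·3^{j−1}) = (8·5 − 15)5^{j−1} − 2·(8·3 − 15)3^{j−1} = 25·5^{j−1} − 18·3^{j−1} = 5^{j+1} − 2·3^{j+1}.
By strong induction, b_m = 5^m − 2·3^m for all m ≥ 1.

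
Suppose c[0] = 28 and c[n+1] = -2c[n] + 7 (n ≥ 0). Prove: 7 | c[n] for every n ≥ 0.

Base case: c[0] = 28 = 7·4, so 7 | c[0].
Assume 7 | c[m], so c[m] = 7t for some integer t.
Then c[m+1] = -2c[m] + 7 = -2·(7t) + 7 = 7(-2t + 1), so 7 | c[m+1].
Hence 7 | c[n] for every n ≥ 0, by induction.

7 | c[n]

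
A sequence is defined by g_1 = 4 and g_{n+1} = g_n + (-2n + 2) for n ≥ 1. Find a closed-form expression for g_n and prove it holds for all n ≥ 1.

Claim: g_n = -n^2 + 3n + 2.

Base case: g_1 = 4, and -1^2 + 3·1 + 2 = 4.
Assume g_k = -k^2 + 3k + 2.
Then g_{k+1} = g_k + (-2k + 2) = (-k^2 + 3k + 2) + (-2k + 2) = -k^2 + k + 4,
and -(k+1)^2 + 3·(k+1) + 2 = -k^2 + k + 4.
By induction, g_n = -n^2 + 3n + 2 for all n ≥ 1.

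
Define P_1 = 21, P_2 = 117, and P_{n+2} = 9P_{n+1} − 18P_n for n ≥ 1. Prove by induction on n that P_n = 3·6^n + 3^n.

Base cases: P_1 = 21 and 3·6^1 + 3^1 = 21; P_2 = 117 and 3·6^2 + 3^2 = 117.
Assume P_i = 3·6^i + 3^i for all 1 ≤ i ≤ j, where j ≥ 2.
Then P_{j+1} = 9P_j − 18P_{j−1} = 9·(3·6^j + 3^j) − 18·(3·6^{j−1} + 3^{j−1}) = 3·(9·6 − 18)6^{j−1} + (9·3 − 18)3^{j−1} = 108·6^{j−1} + 9·3^{j−1} = 3·6^{j+1} + 3^{j+1}.
By strong induction, P_n = 3·6^n + 3^n for all n ≥ 1.

P_n = 3·6^n + 3^n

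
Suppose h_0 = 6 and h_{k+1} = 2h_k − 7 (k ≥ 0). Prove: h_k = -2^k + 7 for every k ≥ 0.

Base case: h_0 = 6, and -2^0 + 7 = -1 + 7 = 6.
Assume h_j = -2^j + 7 for some j ≥ 0.
Then h_{j+1} = 2h_j − 7 = 2·(-2^j + 7) − 7 = -2^{j+1} + 14 − 7 = -2^{j+1} + 7.
This completes the inductive step, so h_k = -2^k + 7 for all k ≥ 0.

h_k = -2^k + 7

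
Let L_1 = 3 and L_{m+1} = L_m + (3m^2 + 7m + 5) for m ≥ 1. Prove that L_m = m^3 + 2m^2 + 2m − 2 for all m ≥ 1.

Base case: L_1 = 3, and 1^3 + 2·1^2 + 2·1 − 2 = 3.
Assume L_j = j^3 + 2j^2 + 2j − 2.
Then L_{j+1} = L_j + (3j^2 + 7j + 5) = (j^3 + 2j^2 + 2j − 2) + (3j^2 + 7j + 5) = j^3 + 5j^2 + 9j + 3,
and (j+1)^3 + 2·(j+1)^2 + 2·(j+1) − 2 = j^3 + 5j^2 + 9j + 3.
By induction, L_m = m^3 + 2m^2 + 2m − 2 for all m ≥ 1.

L_m = m^3 + 2m^2 + 2m − 2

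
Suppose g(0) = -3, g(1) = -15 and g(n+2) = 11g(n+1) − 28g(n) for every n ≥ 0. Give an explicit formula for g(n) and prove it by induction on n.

Claim: g(n) = -7^n − 2·4^n.

Base cases: g(0) = -3 and -7^0 − 2·4^0 = -3; g(1) = -15 and -7^1 − 2·4^1 = -15.
Assume g(j) = -7^j − 2·4^j for all 0 ≤ j ≤ m, where m ≥ 1.
Then g(m+1) = 11g(m) − 28g(m−1) = 11·(-7^m − 2·4^m) − 28·(-7^{m−1} − 2·4^{m−1}) = -(11·7 − 28)7^{m−1} − 2·(11·4 − 28)4^{m−1} = -49·7^{m−1} − 32·4^{m−1} = -7^{m+1} − 2·4^{m+1}.
Hence g(n) = -7^n − 2·4^n for every n ≥ 0, by strong induction.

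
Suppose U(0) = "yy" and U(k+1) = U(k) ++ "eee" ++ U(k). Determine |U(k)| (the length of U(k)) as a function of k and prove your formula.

Claim: |U(k)| = 5·2^k − 3.

Base case: |U(0)| = 2, and 5·2^0 − 3 = 2.
Assume |U(j)| = 5·2^j − 3.
Then |U(j+1)| = |U(j)| + 3 + |U(j)| = 2|U(j)| + 3 = 2(5·2^j − 3) + 3 = 5·2^{j+1} − 6 + 3 = 5·2^{j+1} − 3.
This completes the inductive step, so |U(k)| = 5·2^k − 3 for all k ≥ 0.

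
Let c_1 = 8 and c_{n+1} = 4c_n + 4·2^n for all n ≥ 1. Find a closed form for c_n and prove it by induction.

Claim: c_n = 3·4^n − 2·2^n.

Base case: c_1 = 8, and 3·4^1 − 2·2^1 = 12 − 4 = 8.
Assume c_k = 3·4^k − 2·2^k for some k ≥ 1.
Then c_{k+1} = 4c_k + 4·2^k = 4·(3·4^k − 2·2^k) + 4·2^k = 3·4^{k+1} − 8·2^k + 4·2^k = 3·4^{k+1} − 4·2^k = 3·4^{k+1} − 2·2^{k+1}.
By induction, c_n = 3·4^n − 2·2^n for all n ≥ 1.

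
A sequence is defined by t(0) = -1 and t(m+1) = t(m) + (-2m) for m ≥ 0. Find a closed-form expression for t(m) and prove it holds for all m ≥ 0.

Claim: t(m) = -m^2 + m − 1.

Base case: t(0) = -1, and -0^2 + 0 − 1 = -1.
Assume t(r) = -r^2 + r − 1.
Then t(r+1) = t(r) + (-2r) = (-r^2 + r − 1) + (-2r) = -r^2 − r − 1,
and -(r+1)^2 + (r+1) − 1 = -r^2 − r − 1.
Hence t(m) = -m^2 + m − 1 for every m ≥ 0, by induction.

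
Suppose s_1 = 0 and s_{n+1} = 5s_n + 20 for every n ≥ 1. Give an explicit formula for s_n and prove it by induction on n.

Claim: s_n = 5^n − 5.

Base case: s_1 = 0, and 5^1 − 5 = 5 − 5 = 0.
Assume s_r = 5^r − 5 for some r ≥ 1.
Then s_{r+1} = 5s_r + 20 = 5·(5^r − 5) + 20 = 5^{r+1} − 25 + 20 = 5^{r+1} − 5.
Hence s_n = 5^n − 5 for every n ≥ 1, by induction.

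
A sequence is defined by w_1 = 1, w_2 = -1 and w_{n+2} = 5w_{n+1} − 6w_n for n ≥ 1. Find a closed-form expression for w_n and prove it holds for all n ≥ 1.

Claim: w_n = 2·2^n − 3^n.

Base cases: w_1 = 1 and 2·2^1 − 3^1 = 1; w_2 = -1 and 2·2^2 − 3^2 = -1.
Assume w_j = 2·2^j − 3^j for all 1 ≤ j ≤ k, where k ≥ 2.
Then w_{k+1} = 5w_k − 6w_{k−1} = 5·(2·2^k − 3^k) − 6·(2·2^{k−1} − 3^{k−1}) = 2·(5·2 − 6)2^{k−1} − (5·3 − 6)3^{k−1} = 8·2^{k−1} − 9·3^{k−1} = 2·2^{k+1} − 3^{k+1}.
So the formula holds for k+1, and by strong induction w_n = 2·2^n − 3^n for all n ≥ 1.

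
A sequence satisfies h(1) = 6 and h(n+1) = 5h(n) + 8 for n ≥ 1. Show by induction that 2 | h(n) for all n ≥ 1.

Base case: h(1) = 6 = 2·3, so 2 | h(1).
Assume 2 | h(m), so h(m) = 2t for some integer t.
Then h(m+1) = 5h(m) + 8 = 5·(2t) + 8 = 2(5t + 4), so 2 | h(m+1).
Hence 2 | h(n) for every n ≥ 1, by induction.

2 | h(n)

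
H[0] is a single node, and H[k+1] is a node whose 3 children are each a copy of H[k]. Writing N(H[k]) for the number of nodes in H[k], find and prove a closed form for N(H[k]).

Claim: N(H[k]) = (3^{k+1} − 1)/2.

Base case: N(H[0]) = 1, and (3^{0+1} − 1)/2 = 1.
Assume N(H[r]) = (3^{r+1} − 1)/2.
Then N(H[r+1]) = 1 + 3N(H[r]) = 1 + 3·(3^{r+1} − 1)/2 = 1 + (3^{r+2} − 3)/2 = (2 + 3^{r+2} − 3)/2 = (3^{r+2} − 1)/2.
This completes the inductive step, so N(H[k]) = (3^{k+1} − 1)/2 for all k ≥ 0.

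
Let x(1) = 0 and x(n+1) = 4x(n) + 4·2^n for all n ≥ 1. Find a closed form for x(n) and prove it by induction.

Claim: x(n) = 4^n − 2·2^n.

Base case: x(1) = 0, and 4^1 − 2·2^1 = 4 − 4 = 0.
Assume x(k) = 4^k − 2·2^k for some k ≥ 1.
Then x(k+1) = 4x(k) + 4·2^k = 4·(4^k − 2·2^k) + 4·2^k = 4^{k+1} − 8·2^k + 4·2^k = 4^{k+1} − 4·2^k = 4^{k+1} − 2·2^{k+1}.
So the formula holds for k+1, and by induction x(n) = 4^n − 2·2^n for all n ≥ 1.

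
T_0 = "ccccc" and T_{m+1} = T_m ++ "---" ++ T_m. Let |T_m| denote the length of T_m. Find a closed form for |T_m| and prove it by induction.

Claim: |T_m| = 2^{m+3} − 3.

Base case: |T_0| = 5, and 2^{0+3} − 3 = 5.
Assume |T_k| = 2^{k+3} − 3.
Then |T_{k+1}| = |T_k| + 3 + |T_k| = 2|T_k| + 3 = 2(2^{k+3} − 3) + 3 = 2^{k+1+3} − 6 + 3 = 2^{k+1+3} − 3.
By induction, |T_m| = 2^{m+3} − 3 for all m ≥ 0.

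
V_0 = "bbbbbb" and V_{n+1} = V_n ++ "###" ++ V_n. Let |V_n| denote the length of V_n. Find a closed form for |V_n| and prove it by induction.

Claim: |V_n| = 9·2^n − 3.

Base case: |V_0| = 6, and 9·2^0 − 3 = 6.
Assume |V_k| = 9·2^k − 3.
Then |V_{k+1}| = |V_k| + 3 + |V_k| = 2|V_k| + 3 = 2(9·2^k − 3) + 3 = 9·2^{k+1} − 6 + 3 = 9·2^{k+1} − 3.
So the formula holds for k+1, and by induction |V_n| = 9·2^n − 3 for all n ≥ 0.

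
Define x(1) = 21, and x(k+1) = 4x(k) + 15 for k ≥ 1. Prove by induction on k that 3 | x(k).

Base case: x(1) = 21 = 3·7, so 3 | x(1).
Assume 3 | x(j), so x(j) = 3t for some integer t.
Then x(j+1) = 4x(j) + 15 = 4·(3t) + 15 = 3(4t + 5), so 3 | x(j+1).
By induction, 3 | x(k) for all k ≥ 1.

3 | x(k)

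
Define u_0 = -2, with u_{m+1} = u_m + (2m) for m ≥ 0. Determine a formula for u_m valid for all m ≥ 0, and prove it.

Claim: u_m = m^2 − m − 2.

Base case: u_0 = -2, and 0^2 − 0 − 2 = -2.
Assume u_j = j^2 − j − 2.
Then u_{j+1} = u_j + (2j) = (j^2 − j − 2) + (2j) = j^2 + j − 2,
and (j+1)^2 − (j+1) − 2 = j^2 + j − 2.
This completes the inductive step, so u_m = m^2 − m − 2 for all m ≥ 0.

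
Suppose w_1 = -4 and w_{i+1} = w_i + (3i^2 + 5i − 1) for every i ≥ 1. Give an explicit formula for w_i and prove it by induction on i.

Claim: w_i = i^3 + i^2 − 3i − 3.

Base case: w_1 = -4, and 1^3 + 1^2 − 3·1 − 3 = -4.
Assume w_j = j^3 + j^2 − 3j − 3.
Then w_{j+1} = w_j + (3j^2 + 5j − 1) = (j^3 + j^2 − 3j − 3) + (3j^2 + 5j − 1) = j^3 + 4j^2 + 2j − 4,
and (j+1)^3 + (j+1)^2 − 3·(j+1) − 3 = j^3 + 4j^2 + 2j − 4.
This completes the inductive step, so w_i = i^3 + i^2 − 3i − 3 for all i ≥ 1.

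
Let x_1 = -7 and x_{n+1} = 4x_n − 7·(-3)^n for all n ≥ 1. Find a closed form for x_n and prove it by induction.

Claim: x_n = -4^n + (-3)^n.

Base case: x_1 = -7, and -4^1 + (-3)^1 = -4 − 3 = -7.
Assume x_k = -4^k + (-3)^k for some k ≥ 1.
Then x_{k+1} = 4x_k − 7·(-3)^k = 4·(-4^k + (-3)^k) − 7·(-3)^k = -4^{k+1} + 4·(-3)^k − 7·(-3)^k = -4^{k+1} − 3·(-3)^k = -4^{k+1} + (-3)^{k+1}.
Hence x_n = -4^n + (-3)^n for every n ≥ 1, by induction.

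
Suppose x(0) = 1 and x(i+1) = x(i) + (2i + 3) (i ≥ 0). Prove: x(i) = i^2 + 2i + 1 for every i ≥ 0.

Base case: x(0) = 1, and 0^2 + 2·0 + 1 = 1.
Assume x(j) = j^2 + 2j + 1.
Then x(j+1) = x(j) + (2j + 3) = (j^2 + 2j + 1) + (2j + 3) = j^2 + 4j + 4,
and (j+1)^2 + 2·(j+1) + 1 = j^2 + 4j + 4.
Hence x(i) = i^2 + 2i + 1 for every i ≥ 0, by induction.

x(i) = i^2 + 2i + 1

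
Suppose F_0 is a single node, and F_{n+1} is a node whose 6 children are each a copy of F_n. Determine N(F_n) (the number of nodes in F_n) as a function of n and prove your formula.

Claim: N(F_n) = (6^{n+1} − 1)/5.

Base case: N(F_0) = 1, and (6^{0+1} − 1)/5 = 1.
Assume N(F_k) = (6^{k+1} − 1)/5.
Then N(F_{k+1}) = 1 + 6N(F_k) = 1 + 6·(6^{k+1} − 1)/5 = 1 + (6^{k+2} − 6)/5 = (5 + 6^{k+2} − 6)/5 = (6^{k+2} − 1)/5.
By induction, N(F_n) = (6^{n+1} − 1)/5 for all n ≥ 0.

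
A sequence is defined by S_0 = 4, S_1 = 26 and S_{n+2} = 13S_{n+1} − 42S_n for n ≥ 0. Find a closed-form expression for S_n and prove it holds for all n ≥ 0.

Claim: S_n = 2·6^n + 2·7^n.

Base cases: S_0 = 4 and 2·6^0 + 2·7^0 = 4; S_1 = 26 and 2·6^1 + 2·7^1 = 26.
Assume S_j = 2·6^j + 2·7^j for all 0 ≤ j ≤ r, where r ≥ 1.
Then S_{r+1} = 13S_r − 42S_{r−1} = 13·(2·6^r + 2·7^r) − 42·(2·6^{r−1} + 2·7^{r−1}) = 2·(13·6 − 42)6^{r−1} + 2·(13·7 − 42)7^{r−1} = 72·6^{r−1} + 98·7^{r−1} = 2·6^{r+1} + 2·7^{r+1}.
This completes the inductive step, so S_n = 2·6^n + 2·7^n for all n ≥ 0.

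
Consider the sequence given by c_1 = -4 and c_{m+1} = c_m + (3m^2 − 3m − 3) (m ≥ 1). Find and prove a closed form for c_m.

Claim: c_m = m^3 − 3m^2 − m − 1.

Base case: c_1 = -4, and 1^3 − 3·1^2 − 1 − 1 = -4.
Assume c_k = k^3 − 3k^2 − k − 1.
Then c_{k+1} = c_k + (3k^2 − 3k − 3) = (k^3 − 3k^2 − k − 1) + (3k^2 − 3k − 3) = k^3 − 4k − 4,
and (k+1)^3 − 3·(k+1)^2 − (k+1) − 1 = k^3 − 4k − 4.
This completes the inductive step, so c_m = m^3 − 3m^2 − m − 1 for all m ≥ 1.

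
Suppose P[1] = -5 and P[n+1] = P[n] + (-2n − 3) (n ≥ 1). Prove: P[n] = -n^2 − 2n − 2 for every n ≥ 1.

Base case: P[1] = -5, and -1^2 − 2·1 − 2 = -5.
Assume P[r] = -r^2 − 2r − 2.
Then P[r+1] = P[r] + (-2r − 3) = (-r^2 − 2r − 2) + (-2r − 3) = -r^2 − 4r − 5,
and -(r+1)^2 − 2·(r+1) − 2 = -r^2 − 4r − 5.
This completes the inductive step, so P[n] = -n^2 − 2n − 2 for all n ≥ 1.

P[n] = -n^2 − 2n − 2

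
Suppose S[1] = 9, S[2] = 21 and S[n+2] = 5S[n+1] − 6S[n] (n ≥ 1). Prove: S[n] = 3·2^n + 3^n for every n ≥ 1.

Base cases: S[1] = 9 and 3·2^1 + 3^1 = 9; S[2] = 21 and 3·2^2 + 3^2 = 21.
Assume S[j] = 3·2^j + 3^j for all 1 ≤ j ≤ k, where k ≥ 2.
Then S[k+1] = 5S[k] − 6S[k−1] = 5·(3·2^k + 3^k) − 6·(3·2^{k−1} + 3^{k−1}) = 3·(5·2 − 6)2^{k−1} + (5·3 − 6)3^{k−1} = 12·2^{k−1} + 9·3^{k−1} = 3·2^{k+1} + 3^{k+1}.
Hence S[n] = 3·2^n + 3^n for every n ≥ 1, by strong induction.

S[n] = 3·2^n + 3^n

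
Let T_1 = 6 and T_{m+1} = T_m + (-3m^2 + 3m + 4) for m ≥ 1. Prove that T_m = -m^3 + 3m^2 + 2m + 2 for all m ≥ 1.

Base case: T_1 = 6, and -1^3 + 3·1^2 + 2·1 + 2 = 6.
Assume T_j = -j^3 + 3j^2 + 2j + 2.
Then T_{j+1} = T_j + (-3j^2 + 3j + 4) = (-j^3 + 3j^2 + 2j + 2) + (-3j^2 + 3j + 4) = -j^3 + 5j + 6,
and -(j+1)^3 + 3·(j+1)^2 + 2·(j+1) + 2 = -j^3 + 5j + 6.
This completes the inductive step, so T_m = -m^3 + 3m^2 + 2m + 2 for all m ≥ 1.

T_m = -m^3 + 3m^2 + 2m + 2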